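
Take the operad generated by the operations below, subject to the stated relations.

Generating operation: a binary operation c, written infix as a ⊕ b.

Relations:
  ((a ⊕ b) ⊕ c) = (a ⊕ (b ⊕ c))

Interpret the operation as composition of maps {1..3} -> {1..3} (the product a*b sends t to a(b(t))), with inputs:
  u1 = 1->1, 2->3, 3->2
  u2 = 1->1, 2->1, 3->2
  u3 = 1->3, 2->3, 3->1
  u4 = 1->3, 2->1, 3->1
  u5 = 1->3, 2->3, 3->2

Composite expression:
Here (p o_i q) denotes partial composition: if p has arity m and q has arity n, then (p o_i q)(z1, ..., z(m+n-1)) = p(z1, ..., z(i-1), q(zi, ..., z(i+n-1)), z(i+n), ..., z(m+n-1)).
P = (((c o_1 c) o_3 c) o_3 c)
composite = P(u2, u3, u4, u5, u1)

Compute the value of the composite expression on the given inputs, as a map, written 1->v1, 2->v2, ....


1->2, 2->2, 3->2

(u2 ⊕ u3) = 1->2, 2->2, 3->1
(u4 ⊕ u5) = 1->1, 2->1, 3->1
((u4 ⊕ u5) ⊕ u1) = 1->1, 2->1, 3->1
((u2 ⊕ u3) ⊕ ((u4 ⊕ u5) ⊕ u1)) = 1->2, 2->2, 3->2


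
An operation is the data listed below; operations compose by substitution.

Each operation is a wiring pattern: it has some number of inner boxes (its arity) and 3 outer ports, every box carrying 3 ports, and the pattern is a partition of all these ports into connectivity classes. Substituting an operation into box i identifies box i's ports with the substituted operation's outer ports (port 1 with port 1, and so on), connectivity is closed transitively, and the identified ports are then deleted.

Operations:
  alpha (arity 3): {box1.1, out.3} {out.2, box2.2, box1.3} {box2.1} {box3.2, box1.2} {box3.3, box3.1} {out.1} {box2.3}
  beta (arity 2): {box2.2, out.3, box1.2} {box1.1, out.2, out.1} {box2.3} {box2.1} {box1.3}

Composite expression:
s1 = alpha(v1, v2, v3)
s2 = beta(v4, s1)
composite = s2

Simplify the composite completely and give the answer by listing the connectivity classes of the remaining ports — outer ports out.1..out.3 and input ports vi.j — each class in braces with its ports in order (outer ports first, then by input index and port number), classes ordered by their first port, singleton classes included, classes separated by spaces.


Two ports join when wires chain via beta-identified ports.
through alpha, on inputs (v1, v2, v3): {out.1} {out.2, v1.3, v2.2} {out.3, v1.1} {v1.2, v3.2} {v2.1} {v2.3} {v3.1, v3.3} (out.j = stage outer ports)
through beta, on inputs (v4, v1, v2, v3): {out.1, out.2, v4.1} {out.3, v1.3, v2.2, v4.2} {v1.1} {v1.2, v3.2} {v2.1} {v2.3} {v3.1, v3.3} {v4.3} (out.j = stage outer ports)

{out.1, out.2, v4.1} {out.3, v1.3, v2.2, v4.2} {v1.1} {v1.2, v3.2} {v2.1} {v2.3} {v3.1, v3.3} {v4.3}


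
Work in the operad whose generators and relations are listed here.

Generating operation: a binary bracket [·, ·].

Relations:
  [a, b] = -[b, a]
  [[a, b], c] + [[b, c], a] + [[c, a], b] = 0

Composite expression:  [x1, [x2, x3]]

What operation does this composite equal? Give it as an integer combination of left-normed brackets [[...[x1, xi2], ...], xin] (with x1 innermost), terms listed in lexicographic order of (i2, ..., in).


[[x1, x2], x3] - [[x1, x3], x2]

Expand each bracket as ab - ba; the x1-initial words give the coefficients.
Composite bracket: [x1, [x2, x3]]
Under [a, b] = ab - ba we get 4 signed associative words (2^2 = 4).
Words beginning with x1 determine it all:
  word x1x2x3 has sign +1, contributing +[[x1, x2], x3]
  word x1x3x2 has sign -1, contributing -[[x1, x3], x2]


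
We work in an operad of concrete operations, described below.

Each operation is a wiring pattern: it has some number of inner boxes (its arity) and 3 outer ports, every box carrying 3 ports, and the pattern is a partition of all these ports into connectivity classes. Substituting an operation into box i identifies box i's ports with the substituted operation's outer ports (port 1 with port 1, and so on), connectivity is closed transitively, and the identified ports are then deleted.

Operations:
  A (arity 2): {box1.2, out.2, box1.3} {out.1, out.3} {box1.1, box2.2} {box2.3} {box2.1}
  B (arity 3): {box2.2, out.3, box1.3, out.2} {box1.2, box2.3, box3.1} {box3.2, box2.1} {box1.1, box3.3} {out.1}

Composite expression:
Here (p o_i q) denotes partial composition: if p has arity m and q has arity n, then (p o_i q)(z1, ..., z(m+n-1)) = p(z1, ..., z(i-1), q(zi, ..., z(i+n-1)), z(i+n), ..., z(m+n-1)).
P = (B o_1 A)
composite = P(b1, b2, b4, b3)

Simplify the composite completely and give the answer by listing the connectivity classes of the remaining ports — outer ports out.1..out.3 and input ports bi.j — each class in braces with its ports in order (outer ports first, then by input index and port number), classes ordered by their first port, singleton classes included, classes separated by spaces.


{out.1} {out.2, out.3, b3.3, b4.2} {b1.1, b2.2} {b1.2, b1.3, b3.1, b4.3} {b2.1} {b2.3} {b3.2, b4.1}

Reachability decides: close wires over B-identified ports.
after A, the pattern on (b1, b2) reads {out.1, out.3} {out.2, b1.2, b1.3} {b1.1, b2.2} {b2.1} {b2.3} (out.j = its outer ports)
after B, the pattern on (b1, b2, b4, b3) reads {out.1} {out.2, out.3, b3.3, b4.2} {b1.1, b2.2} {b1.2, b1.3, b3.1, b4.3} {b2.1} {b2.3} {b3.2, b4.1} (out.j = its outer ports)


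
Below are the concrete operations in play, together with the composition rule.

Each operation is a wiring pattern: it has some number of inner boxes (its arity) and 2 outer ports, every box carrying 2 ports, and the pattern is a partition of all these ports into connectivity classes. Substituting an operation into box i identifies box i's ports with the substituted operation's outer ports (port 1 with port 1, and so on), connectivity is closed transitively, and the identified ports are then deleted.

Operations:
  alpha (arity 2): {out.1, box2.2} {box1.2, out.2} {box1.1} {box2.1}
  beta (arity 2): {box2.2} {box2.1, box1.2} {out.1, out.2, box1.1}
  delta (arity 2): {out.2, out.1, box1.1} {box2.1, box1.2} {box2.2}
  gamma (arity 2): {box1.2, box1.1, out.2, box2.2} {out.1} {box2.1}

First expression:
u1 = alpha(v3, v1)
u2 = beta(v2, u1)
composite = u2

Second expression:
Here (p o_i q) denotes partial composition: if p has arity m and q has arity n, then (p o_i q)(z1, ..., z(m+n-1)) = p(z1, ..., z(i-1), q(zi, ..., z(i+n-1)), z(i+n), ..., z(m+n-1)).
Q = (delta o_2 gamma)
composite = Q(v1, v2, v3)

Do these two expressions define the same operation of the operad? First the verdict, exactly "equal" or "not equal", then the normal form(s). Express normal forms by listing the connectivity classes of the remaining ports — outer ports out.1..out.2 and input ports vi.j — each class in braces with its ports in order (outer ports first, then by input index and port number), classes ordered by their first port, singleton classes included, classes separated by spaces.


not equal — first {out.1, out.2, v2.1} {v1.1} {v1.2, v2.2} {v3.1} {v3.2}, second {out.1, out.2, v1.1} {v1.2} {v2.1, v2.2, v3.2} {v3.1}

Normal form of the first expression: {out.1, out.2, v2.1} {v1.1} {v1.2, v2.2} {v3.1} {v3.2}
Normal form of the second expression: {out.1, out.2, v1.1} {v1.2} {v2.1, v2.2, v3.2} {v3.1}
The normal forms differ: not equal.


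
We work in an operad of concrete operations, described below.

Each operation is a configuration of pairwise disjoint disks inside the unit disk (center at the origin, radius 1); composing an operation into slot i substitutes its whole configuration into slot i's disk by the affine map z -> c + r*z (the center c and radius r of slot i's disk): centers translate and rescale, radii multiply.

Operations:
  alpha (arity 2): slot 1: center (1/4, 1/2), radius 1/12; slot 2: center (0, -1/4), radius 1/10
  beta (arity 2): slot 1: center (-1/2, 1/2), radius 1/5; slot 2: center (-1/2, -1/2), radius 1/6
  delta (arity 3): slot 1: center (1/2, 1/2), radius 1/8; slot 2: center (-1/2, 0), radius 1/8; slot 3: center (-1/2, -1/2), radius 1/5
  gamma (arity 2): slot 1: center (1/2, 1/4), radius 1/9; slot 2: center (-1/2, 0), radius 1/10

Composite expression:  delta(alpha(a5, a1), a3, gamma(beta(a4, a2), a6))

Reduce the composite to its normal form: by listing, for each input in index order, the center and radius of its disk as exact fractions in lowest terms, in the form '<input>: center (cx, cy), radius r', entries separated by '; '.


a1: center (1/2, 15/32), radius 1/80; a2: center (-37/90, -83/180), radius 1/270; a3: center (-1/2, 0), radius 1/8; a4: center (-37/90, -79/180), radius 1/225; a5: center (17/32, 9/16), radius 1/96; a6: center (-3/5, -1/2), radius 1/50

Nesting under delta composes maps z -> c + r*z down each a-path.
a5 passes through 2 substitutions, ending at center (17/32, 9/16), radius 1/96
a1 passes through 2 substitutions, ending at center (1/2, 15/32), radius 1/80
a3 passes through 1 substitution, ending at center (-1/2, 0), radius 1/8
a4 passes through 3 substitutions, ending at center (-37/90, -79/180), radius 1/225
a2 passes through 3 substitutions, ending at center (-37/90, -83/180), radius 1/270
a6 passes through 2 substitutions, ending at center (-3/5, -1/2), radius 1/50


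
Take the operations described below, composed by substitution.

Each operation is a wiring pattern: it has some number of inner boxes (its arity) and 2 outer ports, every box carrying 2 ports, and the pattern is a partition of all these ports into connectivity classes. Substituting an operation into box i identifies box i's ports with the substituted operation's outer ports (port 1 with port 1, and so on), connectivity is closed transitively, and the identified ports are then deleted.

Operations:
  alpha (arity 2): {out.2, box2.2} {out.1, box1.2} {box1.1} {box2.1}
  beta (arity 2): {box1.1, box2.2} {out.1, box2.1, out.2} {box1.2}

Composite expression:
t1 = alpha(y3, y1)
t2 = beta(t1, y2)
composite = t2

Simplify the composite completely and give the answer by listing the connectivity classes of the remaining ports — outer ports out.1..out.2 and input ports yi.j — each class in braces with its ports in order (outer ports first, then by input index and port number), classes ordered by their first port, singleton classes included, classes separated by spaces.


{out.1, out.2, y2.1} {y1.1} {y1.2} {y2.2, y3.2} {y3.1}

After gluing at beta, chains via deleted ports link the y-ports.
alpha over (y3, y1) gives {out.1, y3.2} {out.2, y1.2} {y1.1} {y3.1}, out.j being that stage's outer ports
beta over (y3, y1, y2) gives {out.1, out.2, y2.1} {y1.1} {y1.2} {y2.2, y3.2} {y3.1}, out.j being that stage's outer ports


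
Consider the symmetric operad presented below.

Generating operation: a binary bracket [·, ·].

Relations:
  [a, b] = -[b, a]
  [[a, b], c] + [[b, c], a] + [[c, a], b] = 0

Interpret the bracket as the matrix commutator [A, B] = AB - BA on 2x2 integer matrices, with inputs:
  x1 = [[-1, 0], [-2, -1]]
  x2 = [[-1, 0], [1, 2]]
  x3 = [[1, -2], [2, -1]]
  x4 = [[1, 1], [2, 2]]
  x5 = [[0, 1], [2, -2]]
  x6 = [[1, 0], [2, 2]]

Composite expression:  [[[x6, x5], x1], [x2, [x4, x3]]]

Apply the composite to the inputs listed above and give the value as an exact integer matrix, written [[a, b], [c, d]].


[x6, x5] = [[-2, -1], [6, 2]]
[[x6, x5], x1] = [[2, 0], [-8, -2]]
[x4, x3] = [[6, 0], [6, -6]]
[x2, [x4, x3]] = [[0, 0], [30, 0]]
[[[x6, x5], x1], [x2, [x4, x3]]] = [[0, 0], [-120, 0]]

[[0, 0], [-120, 0]]


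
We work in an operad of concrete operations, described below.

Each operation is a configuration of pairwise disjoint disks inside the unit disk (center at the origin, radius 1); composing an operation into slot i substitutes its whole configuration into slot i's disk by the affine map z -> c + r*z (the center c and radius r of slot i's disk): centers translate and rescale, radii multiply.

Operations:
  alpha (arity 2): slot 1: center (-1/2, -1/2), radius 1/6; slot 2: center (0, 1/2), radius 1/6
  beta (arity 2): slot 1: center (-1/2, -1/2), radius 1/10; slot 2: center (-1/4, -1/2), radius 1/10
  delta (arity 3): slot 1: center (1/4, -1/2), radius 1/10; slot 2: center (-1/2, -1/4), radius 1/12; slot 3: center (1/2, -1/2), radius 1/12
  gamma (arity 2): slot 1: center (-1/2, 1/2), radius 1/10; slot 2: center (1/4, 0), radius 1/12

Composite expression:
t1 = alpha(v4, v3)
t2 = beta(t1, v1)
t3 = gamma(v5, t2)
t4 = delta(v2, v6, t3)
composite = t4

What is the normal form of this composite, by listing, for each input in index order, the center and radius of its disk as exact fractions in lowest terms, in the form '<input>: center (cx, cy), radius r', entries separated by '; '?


Affine substitution under delta: radii multiply and v-centers shift.
v2 passes through 1 substitution, ending at center (1/4, -1/2), radius 1/10
v6 passes through 1 substitution, ending at center (-1/2, -1/4), radius 1/12
v5 passes through 2 substitutions, ending at center (11/24, -11/24), radius 1/120
v4 passes through 4 substitutions, ending at center (1489/2880, -1451/2880), radius 1/8640
v3 passes through 4 substitutions, ending at center (149/288, -161/320), radius 1/8640
v1 passes through 3 substitutions, ending at center (299/576, -145/288), radius 1/1440

v1: center (299/576, -145/288), radius 1/1440; v2: center (1/4, -1/2), radius 1/10; v3: center (149/288, -161/320), radius 1/8640; v4: center (1489/2880, -1451/2880), radius 1/8640; v5: center (11/24, -11/24), radius 1/120; v6: center (-1/2, -1/4), radius 1/12


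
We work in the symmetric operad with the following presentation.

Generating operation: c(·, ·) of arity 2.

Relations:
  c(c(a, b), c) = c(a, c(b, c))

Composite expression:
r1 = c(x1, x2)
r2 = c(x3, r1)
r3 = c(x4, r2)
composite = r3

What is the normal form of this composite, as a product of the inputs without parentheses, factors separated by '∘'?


x4 ∘ x3 ∘ x1 ∘ x2

All parenthesizations of c agree; list the x-inputs left to right.
c(x1, x2) spells out as x1 ∘ x2
c(x3, c(x1, x2)) spells out as x3 ∘ x1 ∘ x2
c(x4, c(x3, c(x1, x2))) spells out as x4 ∘ x3 ∘ x1 ∘ x2


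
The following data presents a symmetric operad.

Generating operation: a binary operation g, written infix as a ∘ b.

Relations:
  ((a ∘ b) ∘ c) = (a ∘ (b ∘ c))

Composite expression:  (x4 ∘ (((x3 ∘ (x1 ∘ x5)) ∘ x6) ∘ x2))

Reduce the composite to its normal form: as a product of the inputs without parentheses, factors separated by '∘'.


Every regrouping of g is equal, so read the x-inputs in written order.
(x1 ∘ x5) unparenthesizes to x1 ∘ x5
(x3 ∘ (x1 ∘ x5)) unparenthesizes to x3 ∘ x1 ∘ x5
((x3 ∘ (x1 ∘ x5)) ∘ x6) unparenthesizes to x3 ∘ x1 ∘ x5 ∘ x6
(((x3 ∘ (x1 ∘ x5)) ∘ x6) ∘ x2) unparenthesizes to x3 ∘ x1 ∘ x5 ∘ x6 ∘ x2
(x4 ∘ (((x3 ∘ (x1 ∘ x5)) ∘ x6) ∘ x2)) unparenthesizes to x4 ∘ x3 ∘ x1 ∘ x5 ∘ x6 ∘ x2

x4 ∘ x3 ∘ x1 ∘ x5 ∘ x6 ∘ x2


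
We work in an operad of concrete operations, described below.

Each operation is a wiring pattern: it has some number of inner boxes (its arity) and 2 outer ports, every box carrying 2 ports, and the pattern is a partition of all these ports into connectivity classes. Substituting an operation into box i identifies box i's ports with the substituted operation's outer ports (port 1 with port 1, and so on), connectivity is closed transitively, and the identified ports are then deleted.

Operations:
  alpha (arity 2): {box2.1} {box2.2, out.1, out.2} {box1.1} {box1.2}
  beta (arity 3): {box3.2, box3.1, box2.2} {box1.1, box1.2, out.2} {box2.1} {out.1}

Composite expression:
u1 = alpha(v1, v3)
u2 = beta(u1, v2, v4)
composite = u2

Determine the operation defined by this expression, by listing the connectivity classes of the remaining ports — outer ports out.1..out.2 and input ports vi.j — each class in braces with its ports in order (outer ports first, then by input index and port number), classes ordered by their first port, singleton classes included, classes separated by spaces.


{out.1} {out.2, v3.2} {v1.1} {v1.2} {v2.1} {v2.2, v4.1, v4.2} {v3.1}


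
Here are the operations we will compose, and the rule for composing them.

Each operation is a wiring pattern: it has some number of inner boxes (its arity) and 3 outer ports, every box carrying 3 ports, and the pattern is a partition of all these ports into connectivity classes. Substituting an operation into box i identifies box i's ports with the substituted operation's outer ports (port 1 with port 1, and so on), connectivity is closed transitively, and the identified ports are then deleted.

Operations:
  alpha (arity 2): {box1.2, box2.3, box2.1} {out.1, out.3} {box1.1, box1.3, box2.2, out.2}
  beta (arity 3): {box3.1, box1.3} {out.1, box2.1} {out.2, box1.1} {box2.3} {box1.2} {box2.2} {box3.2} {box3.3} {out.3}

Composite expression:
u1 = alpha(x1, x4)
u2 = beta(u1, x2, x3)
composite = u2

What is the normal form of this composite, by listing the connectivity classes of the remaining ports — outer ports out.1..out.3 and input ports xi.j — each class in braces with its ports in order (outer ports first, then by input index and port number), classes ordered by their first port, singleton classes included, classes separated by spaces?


Substituting into beta glues patterns; closure does the rest.
stage alpha: inputs (x1, x4), connectivity {out.1, out.3} {out.2, x1.1, x1.3, x4.2} {x1.2, x4.1, x4.3}, out.j its boundary
stage beta: inputs (x1, x4, x2, x3), connectivity {out.1, x2.1} {out.2, x3.1} {out.3} {x1.1, x1.3, x4.2} {x1.2, x4.1, x4.3} {x2.2} {x2.3} {x3.2} {x3.3}, out.j its boundary

{out.1, x2.1} {out.2, x3.1} {out.3} {x1.1, x1.3, x4.2} {x1.2, x4.1, x4.3} {x2.2} {x2.3} {x3.2} {x3.3}


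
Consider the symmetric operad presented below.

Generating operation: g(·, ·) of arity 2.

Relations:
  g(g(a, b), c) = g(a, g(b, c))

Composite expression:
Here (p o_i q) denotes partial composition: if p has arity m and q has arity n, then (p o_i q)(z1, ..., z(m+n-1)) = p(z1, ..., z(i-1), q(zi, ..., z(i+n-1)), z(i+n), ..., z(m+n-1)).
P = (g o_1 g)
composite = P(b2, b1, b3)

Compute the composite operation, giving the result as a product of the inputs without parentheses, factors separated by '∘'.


b2 ∘ b1 ∘ b3


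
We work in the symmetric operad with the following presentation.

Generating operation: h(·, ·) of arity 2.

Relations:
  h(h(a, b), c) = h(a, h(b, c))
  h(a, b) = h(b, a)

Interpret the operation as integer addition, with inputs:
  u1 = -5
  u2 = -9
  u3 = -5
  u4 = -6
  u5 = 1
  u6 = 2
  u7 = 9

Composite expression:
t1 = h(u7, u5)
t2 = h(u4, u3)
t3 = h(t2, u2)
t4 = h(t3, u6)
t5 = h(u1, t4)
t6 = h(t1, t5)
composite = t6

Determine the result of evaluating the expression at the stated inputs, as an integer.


-13

h(u7, u5) = 10
h(u4, u3) = -11
h(h(u4, u3), u2) = -20
h(h(h(u4, u3), u2), u6) = -18
h(u1, h(h(h(u4, u3), u2), u6)) = -23
h(h(u7, u5), h(u1, h(h(h(u4, u3), u2), u6))) = -13


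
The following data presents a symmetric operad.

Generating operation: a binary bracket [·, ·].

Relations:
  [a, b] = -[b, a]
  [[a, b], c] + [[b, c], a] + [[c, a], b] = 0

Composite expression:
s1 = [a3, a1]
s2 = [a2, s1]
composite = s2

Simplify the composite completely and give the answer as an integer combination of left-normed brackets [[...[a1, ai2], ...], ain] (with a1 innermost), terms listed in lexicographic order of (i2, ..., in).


[[a1, a3], a2]

Expand each bracket as ab - ba; the a1-initial words give the coefficients.
Composite bracket: [a2, [a3, a1]]
Applying ab - ba throughout gives 4 signed words (2^2 = 4).
Keep just the words that open with a1:
  the word a1a3a2 carries sign +1 and contributes +[[a1, a3], a2]


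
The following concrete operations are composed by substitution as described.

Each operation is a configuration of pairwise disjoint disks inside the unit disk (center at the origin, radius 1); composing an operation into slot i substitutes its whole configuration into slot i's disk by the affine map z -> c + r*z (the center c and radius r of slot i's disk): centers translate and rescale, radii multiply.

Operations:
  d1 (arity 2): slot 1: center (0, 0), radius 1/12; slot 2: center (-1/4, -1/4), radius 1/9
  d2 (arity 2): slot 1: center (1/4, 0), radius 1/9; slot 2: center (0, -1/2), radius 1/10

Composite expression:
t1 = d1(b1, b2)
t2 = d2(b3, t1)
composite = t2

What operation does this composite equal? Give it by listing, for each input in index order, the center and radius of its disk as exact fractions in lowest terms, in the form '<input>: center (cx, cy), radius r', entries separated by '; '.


b1: center (0, -1/2), radius 1/120; b2: center (-1/40, -21/40), radius 1/90; b3: center (1/4, 0), radius 1/9

Each b-disk chains the slot maps above it in d2; radii multiply.
b3: after 1 affine step, its disk has center (1/4, 0), radius 1/9
b1: after 2 affine steps, its disk has center (0, -1/2), radius 1/120
b2: after 2 affine steps, its disk has center (-1/40, -21/40), radius 1/90


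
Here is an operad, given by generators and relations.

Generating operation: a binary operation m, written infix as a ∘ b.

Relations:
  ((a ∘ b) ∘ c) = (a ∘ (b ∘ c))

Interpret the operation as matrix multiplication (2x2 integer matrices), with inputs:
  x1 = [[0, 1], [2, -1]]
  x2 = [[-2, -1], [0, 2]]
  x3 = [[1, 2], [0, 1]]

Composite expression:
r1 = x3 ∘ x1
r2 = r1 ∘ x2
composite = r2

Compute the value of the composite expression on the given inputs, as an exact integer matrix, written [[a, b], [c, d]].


[[-8, -6], [-4, -4]]


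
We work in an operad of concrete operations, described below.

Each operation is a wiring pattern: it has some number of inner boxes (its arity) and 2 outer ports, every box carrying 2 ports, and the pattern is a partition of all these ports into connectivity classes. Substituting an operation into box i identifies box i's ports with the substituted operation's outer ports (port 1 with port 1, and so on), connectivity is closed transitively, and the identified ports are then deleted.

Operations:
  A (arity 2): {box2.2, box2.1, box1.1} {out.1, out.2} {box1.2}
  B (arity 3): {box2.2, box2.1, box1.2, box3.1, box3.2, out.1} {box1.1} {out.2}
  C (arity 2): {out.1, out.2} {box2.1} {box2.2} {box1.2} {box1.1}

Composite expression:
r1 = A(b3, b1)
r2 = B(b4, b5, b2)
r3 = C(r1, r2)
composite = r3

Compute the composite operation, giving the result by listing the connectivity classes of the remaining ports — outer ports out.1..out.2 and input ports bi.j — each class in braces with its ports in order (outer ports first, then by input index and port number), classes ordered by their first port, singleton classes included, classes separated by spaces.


{out.1, out.2} {b1.1, b1.2, b3.1} {b2.1, b2.2, b4.2, b5.1, b5.2} {b3.2} {b4.1}

Two ports join when wires chain via C-identified ports.
after A, the pattern on (b3, b1) reads {out.1, out.2} {b1.1, b1.2, b3.1} {b3.2} (out.j = its outer ports)
after B, the pattern on (b4, b5, b2) reads {out.1, b2.1, b2.2, b4.2, b5.1, b5.2} {out.2} {b4.1} (out.j = its outer ports)
after C, the pattern on (b3, b1, b4, b5, b2) reads {out.1, out.2} {b1.1, b1.2, b3.1} {b2.1, b2.2, b4.2, b5.1, b5.2} {b3.2} {b4.1} (out.j = its outer ports)


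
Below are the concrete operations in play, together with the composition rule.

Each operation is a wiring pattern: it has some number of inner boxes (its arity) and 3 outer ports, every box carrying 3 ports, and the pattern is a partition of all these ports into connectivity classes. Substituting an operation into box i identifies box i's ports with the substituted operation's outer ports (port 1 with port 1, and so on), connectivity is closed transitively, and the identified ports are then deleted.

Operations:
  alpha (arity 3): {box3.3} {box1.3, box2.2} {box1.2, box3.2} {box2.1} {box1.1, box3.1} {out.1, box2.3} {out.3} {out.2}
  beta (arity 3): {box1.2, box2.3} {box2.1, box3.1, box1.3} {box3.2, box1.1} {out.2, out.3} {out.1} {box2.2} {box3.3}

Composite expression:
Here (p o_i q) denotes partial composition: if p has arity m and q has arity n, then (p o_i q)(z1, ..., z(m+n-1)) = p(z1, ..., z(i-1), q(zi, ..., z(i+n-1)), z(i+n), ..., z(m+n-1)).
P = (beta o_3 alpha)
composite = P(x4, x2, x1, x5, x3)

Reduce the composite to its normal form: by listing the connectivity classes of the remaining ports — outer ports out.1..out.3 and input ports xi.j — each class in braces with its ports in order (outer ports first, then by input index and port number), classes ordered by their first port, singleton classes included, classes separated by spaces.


{out.1} {out.2, out.3} {x1.1, x3.1} {x1.2, x3.2} {x1.3, x5.2} {x2.1, x4.3, x5.3} {x2.2} {x2.3, x4.2} {x3.3} {x4.1} {x5.1}

Connectivity passes through glued beta-boundaries; trace each wire chain.
the subtree at alpha composes to {out.1, x5.3} {out.2} {out.3} {x1.1, x3.1} {x1.2, x3.2} {x1.3, x5.2} {x3.3} {x5.1} on (x1, x5, x3); out.j = own outer ports
the subtree at beta composes to {out.1} {out.2, out.3} {x1.1, x3.1} {x1.2, x3.2} {x1.3, x5.2} {x2.1, x4.3, x5.3} {x2.2} {x2.3, x4.2} {x3.3} {x4.1} {x5.1} on (x4, x2, x1, x5, x3); out.j = own outer ports


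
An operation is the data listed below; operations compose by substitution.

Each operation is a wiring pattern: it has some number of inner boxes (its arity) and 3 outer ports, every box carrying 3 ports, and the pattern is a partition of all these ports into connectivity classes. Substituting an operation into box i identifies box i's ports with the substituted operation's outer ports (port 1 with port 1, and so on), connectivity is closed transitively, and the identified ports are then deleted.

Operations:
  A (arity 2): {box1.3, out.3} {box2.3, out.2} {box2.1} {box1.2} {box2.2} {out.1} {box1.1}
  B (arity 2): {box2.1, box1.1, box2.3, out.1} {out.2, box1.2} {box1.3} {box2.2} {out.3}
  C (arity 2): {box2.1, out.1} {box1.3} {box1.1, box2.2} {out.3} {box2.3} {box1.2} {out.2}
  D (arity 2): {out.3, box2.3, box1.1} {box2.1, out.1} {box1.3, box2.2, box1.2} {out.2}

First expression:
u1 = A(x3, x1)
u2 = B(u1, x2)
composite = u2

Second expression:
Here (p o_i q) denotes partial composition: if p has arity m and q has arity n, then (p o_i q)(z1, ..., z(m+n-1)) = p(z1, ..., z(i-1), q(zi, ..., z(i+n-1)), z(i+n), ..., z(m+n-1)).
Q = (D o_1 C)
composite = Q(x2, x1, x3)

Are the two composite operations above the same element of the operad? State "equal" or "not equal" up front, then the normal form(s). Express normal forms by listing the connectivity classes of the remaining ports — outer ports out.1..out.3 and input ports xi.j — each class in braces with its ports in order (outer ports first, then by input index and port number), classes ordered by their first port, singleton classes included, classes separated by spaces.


not equal: they reduce to {out.1, x2.1, x2.3} {out.2, x1.3} {out.3} {x1.1} {x1.2} {x2.2} {x3.1} {x3.2} {x3.3} and {out.1, x3.1} {out.2} {out.3, x1.1, x3.3} {x1.2, x2.1} {x1.3} {x2.2} {x2.3} {x3.2}

The first composite normalizes to {out.1, x2.1, x2.3} {out.2, x1.3} {out.3} {x1.1} {x1.2} {x2.2} {x3.1} {x3.2} {x3.3}
The second composite normalizes to {out.1, x3.1} {out.2} {out.3, x1.1, x3.3} {x1.2, x2.1} {x1.3} {x2.2} {x2.3} {x3.2}
They disagree, so not equal.


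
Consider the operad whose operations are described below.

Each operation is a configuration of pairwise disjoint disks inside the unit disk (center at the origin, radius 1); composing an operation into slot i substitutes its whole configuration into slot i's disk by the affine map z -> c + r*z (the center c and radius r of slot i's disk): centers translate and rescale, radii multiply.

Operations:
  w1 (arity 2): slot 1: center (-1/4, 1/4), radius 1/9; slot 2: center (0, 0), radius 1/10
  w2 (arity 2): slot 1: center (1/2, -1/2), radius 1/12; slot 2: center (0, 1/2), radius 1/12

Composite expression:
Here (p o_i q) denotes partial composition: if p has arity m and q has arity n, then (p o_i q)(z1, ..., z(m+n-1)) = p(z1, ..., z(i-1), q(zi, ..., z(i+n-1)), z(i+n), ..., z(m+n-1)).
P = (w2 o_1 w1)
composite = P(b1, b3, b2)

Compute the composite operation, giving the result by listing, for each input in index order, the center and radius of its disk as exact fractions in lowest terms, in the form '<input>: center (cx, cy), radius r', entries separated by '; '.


b1: center (23/48, -23/48), radius 1/108; b2: center (0, 1/2), radius 1/12; b3: center (1/2, -1/2), radius 1/120

Affine substitution under w2: radii multiply and b-centers shift.
tracing b1 down its 2-map path: center (23/48, -23/48), radius 1/108
tracing b3 down its 2-map path: center (1/2, -1/2), radius 1/120
tracing b2 down its 1-map path: center (0, 1/2), radius 1/12


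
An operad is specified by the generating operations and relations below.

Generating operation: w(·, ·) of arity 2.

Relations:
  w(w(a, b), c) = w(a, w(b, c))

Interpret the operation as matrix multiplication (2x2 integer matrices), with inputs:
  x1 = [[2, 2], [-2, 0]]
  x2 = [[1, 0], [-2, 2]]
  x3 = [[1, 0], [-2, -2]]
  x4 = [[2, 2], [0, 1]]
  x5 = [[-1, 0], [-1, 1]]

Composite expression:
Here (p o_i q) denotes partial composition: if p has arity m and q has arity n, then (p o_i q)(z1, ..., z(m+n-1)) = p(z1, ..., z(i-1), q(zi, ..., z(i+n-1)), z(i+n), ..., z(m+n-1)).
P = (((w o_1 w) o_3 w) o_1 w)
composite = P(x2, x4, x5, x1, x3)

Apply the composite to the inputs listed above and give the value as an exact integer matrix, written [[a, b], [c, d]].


w(x2, x4) = [[2, 2], [-4, -2]]
w(w(x2, x4), x5) = [[-4, 2], [6, -2]]
w(x1, x3) = [[-2, -4], [-2, 0]]
w(w(w(x2, x4), x5), w(x1, x3)) = [[4, 16], [-8, -24]]

[[4, 16], [-8, -24]]


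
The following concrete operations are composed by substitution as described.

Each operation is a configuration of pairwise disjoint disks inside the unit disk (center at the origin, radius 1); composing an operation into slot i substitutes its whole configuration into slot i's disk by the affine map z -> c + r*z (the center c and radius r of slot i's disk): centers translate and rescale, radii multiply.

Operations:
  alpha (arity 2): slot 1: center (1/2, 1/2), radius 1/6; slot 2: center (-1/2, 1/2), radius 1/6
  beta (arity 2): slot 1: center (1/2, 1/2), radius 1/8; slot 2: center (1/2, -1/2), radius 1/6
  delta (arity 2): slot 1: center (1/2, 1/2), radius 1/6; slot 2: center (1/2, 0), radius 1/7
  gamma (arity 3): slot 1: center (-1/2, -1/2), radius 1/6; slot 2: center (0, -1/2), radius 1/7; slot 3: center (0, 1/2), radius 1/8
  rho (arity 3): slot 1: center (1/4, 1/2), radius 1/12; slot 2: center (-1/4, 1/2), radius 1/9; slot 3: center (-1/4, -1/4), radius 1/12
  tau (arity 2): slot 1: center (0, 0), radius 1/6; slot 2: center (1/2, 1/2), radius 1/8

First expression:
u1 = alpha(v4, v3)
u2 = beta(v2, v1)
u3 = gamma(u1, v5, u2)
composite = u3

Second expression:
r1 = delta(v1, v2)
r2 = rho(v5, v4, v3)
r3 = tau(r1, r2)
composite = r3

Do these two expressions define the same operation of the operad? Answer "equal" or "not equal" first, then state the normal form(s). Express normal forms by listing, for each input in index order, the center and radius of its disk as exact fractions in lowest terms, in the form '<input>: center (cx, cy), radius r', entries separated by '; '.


The first composite normalizes to v1: center (1/16, 7/16), radius 1/48; v2: center (1/16, 9/16), radius 1/64; v3: center (-7/12, -5/12), radius 1/36; v4: center (-5/12, -5/12), radius 1/36; v5: center (0, -1/2), radius 1/7
The second composite normalizes to v1: center (1/12, 1/12), radius 1/36; v2: center (1/12, 0), radius 1/42; v3: center (15/32, 15/32), radius 1/96; v4: center (15/32, 9/16), radius 1/72; v5: center (17/32, 9/16), radius 1/96
Different reductions; not equal.

not equal; the first gives v1: center (1/16, 7/16), radius 1/48; v2: center (1/16, 9/16), radius 1/64; v3: center (-7/12, -5/12), radius 1/36; v4: center (-5/12, -5/12), radius 1/36; v5: center (0, -1/2), radius 1/7 and the second v1: center (1/12, 1/12), radius 1/36; v2: center (1/12, 0), radius 1/42; v3: center (15/32, 15/32), radius 1/96; v4: center (15/32, 9/16), radius 1/72; v5: center (17/32, 9/16), radius 1/96


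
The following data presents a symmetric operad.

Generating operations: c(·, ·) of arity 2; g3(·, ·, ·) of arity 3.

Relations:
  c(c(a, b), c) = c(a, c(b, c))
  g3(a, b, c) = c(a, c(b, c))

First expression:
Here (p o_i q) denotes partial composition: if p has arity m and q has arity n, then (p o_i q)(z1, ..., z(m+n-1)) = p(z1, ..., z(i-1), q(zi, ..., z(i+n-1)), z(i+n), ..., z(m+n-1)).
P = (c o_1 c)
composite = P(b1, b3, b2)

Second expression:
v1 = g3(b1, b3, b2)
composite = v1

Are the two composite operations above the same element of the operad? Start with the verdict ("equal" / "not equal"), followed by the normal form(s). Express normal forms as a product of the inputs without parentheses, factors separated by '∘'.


equal; both compose to b1 ∘ b3 ∘ b2

Reducing the first expression gives b1 ∘ b3 ∘ b2
Reducing the second expression gives b1 ∘ b3 ∘ b2
The normal forms match — equal.


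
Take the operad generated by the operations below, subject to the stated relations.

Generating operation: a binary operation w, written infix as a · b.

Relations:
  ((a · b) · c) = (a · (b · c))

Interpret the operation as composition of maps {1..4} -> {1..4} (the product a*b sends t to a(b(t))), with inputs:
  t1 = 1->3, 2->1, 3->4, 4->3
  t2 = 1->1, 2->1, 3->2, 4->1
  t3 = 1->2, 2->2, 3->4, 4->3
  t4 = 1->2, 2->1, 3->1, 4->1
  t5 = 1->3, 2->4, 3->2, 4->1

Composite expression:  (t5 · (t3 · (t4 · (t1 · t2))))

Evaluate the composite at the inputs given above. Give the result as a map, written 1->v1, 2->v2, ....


(t1 · t2) = 1->3, 2->3, 3->1, 4->3
(t4 · (t1 · t2)) = 1->1, 2->1, 3->2, 4->1
(t3 · (t4 · (t1 · t2))) = 1->2, 2->2, 3->2, 4->2
(t5 · (t3 · (t4 · (t1 · t2)))) = 1->4, 2->4, 3->4, 4->4

1->4, 2->4, 3->4, 4->4


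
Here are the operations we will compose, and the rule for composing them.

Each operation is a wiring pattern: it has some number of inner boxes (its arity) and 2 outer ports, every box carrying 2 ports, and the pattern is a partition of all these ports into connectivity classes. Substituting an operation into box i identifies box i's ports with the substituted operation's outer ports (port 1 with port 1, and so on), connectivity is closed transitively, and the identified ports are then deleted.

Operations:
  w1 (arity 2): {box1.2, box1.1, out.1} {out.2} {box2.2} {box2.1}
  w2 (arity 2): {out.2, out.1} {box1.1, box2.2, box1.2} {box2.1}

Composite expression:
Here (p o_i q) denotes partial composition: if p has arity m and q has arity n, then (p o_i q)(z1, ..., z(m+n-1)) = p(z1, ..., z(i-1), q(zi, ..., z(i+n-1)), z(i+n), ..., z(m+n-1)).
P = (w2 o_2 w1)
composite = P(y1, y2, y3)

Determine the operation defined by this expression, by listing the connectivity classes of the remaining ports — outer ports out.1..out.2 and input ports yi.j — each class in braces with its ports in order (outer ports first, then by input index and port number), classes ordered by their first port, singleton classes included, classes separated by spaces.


{out.1, out.2} {y1.1, y1.2} {y2.1, y2.2} {y3.1} {y3.2}

Connectivity passes through glued w2-boundaries; trace each wire chain.
the subtree at w1 composes to {out.1, y2.1, y2.2} {out.2} {y3.1} {y3.2} on (y2, y3); out.j = own outer ports
the subtree at w2 composes to {out.1, out.2} {y1.1, y1.2} {y2.1, y2.2} {y3.1} {y3.2} on (y1, y2, y3); out.j = own outer ports


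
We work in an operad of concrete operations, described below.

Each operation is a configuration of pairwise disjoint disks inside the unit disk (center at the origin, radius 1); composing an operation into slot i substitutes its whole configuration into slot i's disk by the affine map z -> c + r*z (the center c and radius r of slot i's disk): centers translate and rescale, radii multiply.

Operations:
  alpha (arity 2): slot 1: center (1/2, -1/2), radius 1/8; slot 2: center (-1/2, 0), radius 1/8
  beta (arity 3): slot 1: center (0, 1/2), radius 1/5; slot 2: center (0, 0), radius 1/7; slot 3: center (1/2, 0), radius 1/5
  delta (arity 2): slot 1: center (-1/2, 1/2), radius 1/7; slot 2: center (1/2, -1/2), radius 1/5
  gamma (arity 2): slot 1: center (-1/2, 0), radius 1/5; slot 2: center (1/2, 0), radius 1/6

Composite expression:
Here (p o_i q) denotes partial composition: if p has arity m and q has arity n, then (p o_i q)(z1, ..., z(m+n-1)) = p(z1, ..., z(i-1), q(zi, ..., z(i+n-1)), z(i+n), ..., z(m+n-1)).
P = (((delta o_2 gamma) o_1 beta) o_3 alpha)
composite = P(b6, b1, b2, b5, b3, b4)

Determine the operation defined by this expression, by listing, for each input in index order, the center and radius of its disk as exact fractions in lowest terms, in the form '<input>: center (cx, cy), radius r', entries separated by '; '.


b1: center (-1/2, 1/2), radius 1/49; b2: center (-29/70, 17/35), radius 1/280; b3: center (2/5, -1/2), radius 1/25; b4: center (3/5, -1/2), radius 1/30; b5: center (-31/70, 1/2), radius 1/280; b6: center (-1/2, 4/7), radius 1/35

Affine substitution under delta: radii multiply and b-centers shift.
b6 passes through 2 substitutions, ending at center (-1/2, 4/7), radius 1/35
b1 passes through 2 substitutions, ending at center (-1/2, 1/2), radius 1/49
b2 passes through 3 substitutions, ending at center (-29/70, 17/35), radius 1/280
b5 passes through 3 substitutions, ending at center (-31/70, 1/2), radius 1/280
b3 passes through 2 substitutions, ending at center (2/5, -1/2), radius 1/25
b4 passes through 2 substitutions, ending at center (3/5, -1/2), radius 1/30


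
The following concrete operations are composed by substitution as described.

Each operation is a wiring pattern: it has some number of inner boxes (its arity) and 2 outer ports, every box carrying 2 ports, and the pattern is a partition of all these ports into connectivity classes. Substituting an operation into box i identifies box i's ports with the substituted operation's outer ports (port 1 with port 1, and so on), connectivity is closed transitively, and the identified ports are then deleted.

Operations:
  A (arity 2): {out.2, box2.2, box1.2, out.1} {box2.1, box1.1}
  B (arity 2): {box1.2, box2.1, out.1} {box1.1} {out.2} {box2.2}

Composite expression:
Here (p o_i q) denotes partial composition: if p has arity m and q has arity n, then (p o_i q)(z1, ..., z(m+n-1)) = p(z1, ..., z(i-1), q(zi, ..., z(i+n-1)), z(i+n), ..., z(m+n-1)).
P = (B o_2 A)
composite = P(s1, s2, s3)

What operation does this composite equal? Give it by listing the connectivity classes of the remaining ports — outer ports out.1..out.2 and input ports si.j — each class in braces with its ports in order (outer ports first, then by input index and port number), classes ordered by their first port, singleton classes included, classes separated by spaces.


{out.1, s1.2, s2.2, s3.2} {out.2} {s1.1} {s2.1, s3.1}

Connectivity passes through glued B-boundaries; trace each wire chain.
the subtree at A composes to {out.1, out.2, s2.2, s3.2} {s2.1, s3.1} on (s2, s3); out.j = own outer ports
the subtree at B composes to {out.1, s1.2, s2.2, s3.2} {out.2} {s1.1} {s2.1, s3.1} on (s1, s2, s3); out.j = own outer ports


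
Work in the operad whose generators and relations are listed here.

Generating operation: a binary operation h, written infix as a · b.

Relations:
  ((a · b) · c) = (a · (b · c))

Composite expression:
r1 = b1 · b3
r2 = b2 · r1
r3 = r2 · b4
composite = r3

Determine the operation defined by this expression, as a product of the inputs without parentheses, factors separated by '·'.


The h-tree's shape is irrelevant; the b-reading-order decides.
(b1 · b3) unparenthesizes to b1 · b3
(b2 · (b1 · b3)) unparenthesizes to b2 · b1 · b3
((b2 · (b1 · b3)) · b4) unparenthesizes to b2 · b1 · b3 · b4

b2 · b1 · b3 · b4


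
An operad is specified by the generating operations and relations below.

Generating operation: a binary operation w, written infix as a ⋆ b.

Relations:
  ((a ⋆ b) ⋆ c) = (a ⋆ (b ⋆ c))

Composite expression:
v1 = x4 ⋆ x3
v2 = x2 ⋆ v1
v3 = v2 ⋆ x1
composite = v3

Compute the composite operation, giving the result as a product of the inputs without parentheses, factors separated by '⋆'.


All parenthesizations of w agree; list the x-inputs left to right.
(x4 ⋆ x3) linearizes to x4 ⋆ x3
(x2 ⋆ (x4 ⋆ x3)) linearizes to x2 ⋆ x4 ⋆ x3
((x2 ⋆ (x4 ⋆ x3)) ⋆ x1) linearizes to x2 ⋆ x4 ⋆ x3 ⋆ x1

x2 ⋆ x4 ⋆ x3 ⋆ x1
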